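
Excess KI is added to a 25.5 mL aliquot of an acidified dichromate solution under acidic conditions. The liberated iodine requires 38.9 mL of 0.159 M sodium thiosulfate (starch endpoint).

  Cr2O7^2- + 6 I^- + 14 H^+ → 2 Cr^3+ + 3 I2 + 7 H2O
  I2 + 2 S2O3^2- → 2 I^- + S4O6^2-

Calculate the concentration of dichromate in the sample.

0.0404 M

n(S2O3^2-) = 0.0389 × 0.159 = 6.19 × 10^-3 mol
n(I2) = n(S2O3^2-)/2 = 3.09 × 10^-3 mol
From the 1:3 ratio, n(Cr2O7^2-) in the aliquot = 1/3 × 3.09 × 10^-3 = 1.03 × 10^-3 mol
[Cr2O7^2-] = 1.03 × 10^-3 / 0.0255 = 0.0404 mol/L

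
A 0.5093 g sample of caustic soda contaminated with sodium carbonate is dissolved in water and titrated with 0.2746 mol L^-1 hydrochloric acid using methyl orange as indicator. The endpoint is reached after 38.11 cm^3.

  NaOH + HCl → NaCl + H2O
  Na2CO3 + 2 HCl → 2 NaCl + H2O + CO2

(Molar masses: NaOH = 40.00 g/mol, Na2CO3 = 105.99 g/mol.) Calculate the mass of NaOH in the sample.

0.1394 g

n(HCl) = 0.03811 × 0.2746 = 0.01047 mol
Let x = n(NaOH), y = n(Na2CO3).
Titrant: 1x + 2y = 0.01047;  mass: 40.00x + 105.99y = 0.5093
Solving, x = 3.485 × 10^-3 mol, y = 3.490 × 10^-3 mol
mass of NaOH = 3.485 × 10^-3 × 40.00 = 0.1394 g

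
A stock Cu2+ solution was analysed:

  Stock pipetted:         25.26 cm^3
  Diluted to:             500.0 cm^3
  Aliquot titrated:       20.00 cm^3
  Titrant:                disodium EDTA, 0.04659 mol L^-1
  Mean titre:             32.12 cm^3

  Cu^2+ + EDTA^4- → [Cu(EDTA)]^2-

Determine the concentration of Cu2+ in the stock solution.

n(EDTA) = 0.03212 × 0.04659 = 1.496 × 10^-3 mol
n(Cu2+) in the aliquot = 1.496 × 10^-3 mol (1:1 ratio)
[Cu2+]_dilute = 1.496 × 10^-3 / 0.02000 = 0.07482 mol/L
Dilution factor = 500.0 / 25.26 = 19.79
[Cu2+]_stock = 0.07482 × 19.79 = 1.481 mol/L

1.481 mol/L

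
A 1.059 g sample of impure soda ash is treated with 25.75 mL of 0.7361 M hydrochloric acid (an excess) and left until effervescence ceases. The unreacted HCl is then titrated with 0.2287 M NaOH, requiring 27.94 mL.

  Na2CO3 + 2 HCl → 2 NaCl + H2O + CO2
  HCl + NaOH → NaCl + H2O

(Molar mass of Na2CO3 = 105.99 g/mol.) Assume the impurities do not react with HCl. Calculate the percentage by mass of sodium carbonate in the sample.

62.88 %

n(HCl) added = 0.02575 × 0.7361 = 0.01895 mol
n(NaOH) used in back-titration = 0.02794 × 0.2287 = 6.390 × 10^-3 mol
n(HCl) left over = 6.390 × 10^-3 mol (1:1 ratio)
n(HCl) consumed by analyte = 0.01895 − 6.390 × 10^-3 = 0.01256 mol
From the 1:2 ratio, n(Na2CO3) = 1/2 × 0.01256 = 6.282 × 10^-3 mol
mass of Na2CO3 = 6.282 × 10^-3 × 105.99 = 0.6659 g
% Na2CO3 = 0.6659 / 1.059 × 100 = 62.88 %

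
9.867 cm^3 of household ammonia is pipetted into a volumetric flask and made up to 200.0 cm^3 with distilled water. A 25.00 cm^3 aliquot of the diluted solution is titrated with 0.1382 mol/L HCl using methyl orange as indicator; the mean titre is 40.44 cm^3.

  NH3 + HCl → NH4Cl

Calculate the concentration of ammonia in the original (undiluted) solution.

4.531 mol/L

n(HCl) = 0.04044 × 0.1382 = 5.589 × 10^-3 mol
n(NH3) in the aliquot = 5.589 × 10^-3 mol (1:1 ratio)
[NH3]_dilute = 5.589 × 10^-3 / 0.02500 = 0.2236 mol/L
Dilution factor = 200.0 / 9.867 = 20.27
[NH3]_stock = 0.2236 × 20.27 = 4.531 mol/L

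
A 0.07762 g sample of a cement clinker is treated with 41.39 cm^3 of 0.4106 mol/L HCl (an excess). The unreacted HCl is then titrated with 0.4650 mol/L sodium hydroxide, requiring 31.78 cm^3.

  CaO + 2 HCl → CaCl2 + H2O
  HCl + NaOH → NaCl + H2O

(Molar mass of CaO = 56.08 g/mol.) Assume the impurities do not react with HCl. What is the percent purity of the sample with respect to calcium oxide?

80.09 %

n(HCl) added = 0.04139 × 0.4106 = 0.01699 mol
n(NaOH) used in back-titration = 0.03178 × 0.4650 = 0.01478 mol
n(HCl) left over = 0.01478 mol (1:1 ratio)
n(HCl) consumed by analyte = 0.01699 − 0.01478 = 2.217 × 10^-3 mol
From the 1:2 ratio, n(CaO) = 1/2 × 2.217 × 10^-3 = 1.109 × 10^-3 mol
mass of CaO = 1.109 × 10^-3 × 56.08 = 0.06217 g
% CaO = 0.06217 / 0.07762 × 100 = 80.09 %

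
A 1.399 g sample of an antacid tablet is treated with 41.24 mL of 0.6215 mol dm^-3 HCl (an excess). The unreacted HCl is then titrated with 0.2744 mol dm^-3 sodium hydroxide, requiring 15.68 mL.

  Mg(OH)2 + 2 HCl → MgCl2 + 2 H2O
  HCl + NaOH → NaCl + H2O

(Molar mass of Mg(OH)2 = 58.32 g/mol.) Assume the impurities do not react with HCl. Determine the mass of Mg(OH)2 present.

n(HCl) added = 0.04124 × 0.6215 = 0.02563 mol
n(NaOH) used in back-titration = 0.01568 × 0.2744 = 4.303 × 10^-3 mol
n(HCl) left over = 4.303 × 10^-3 mol (1:1 ratio)
n(HCl) consumed by analyte = 0.02563 − 4.303 × 10^-3 = 0.02133 mol
From the 1:2 ratio, n(Mg(OH)2) = 1/2 × 0.02133 = 0.01066 mol
mass of Mg(OH)2 = 0.01066 × 58.32 = 0.6219 g

0.6219 g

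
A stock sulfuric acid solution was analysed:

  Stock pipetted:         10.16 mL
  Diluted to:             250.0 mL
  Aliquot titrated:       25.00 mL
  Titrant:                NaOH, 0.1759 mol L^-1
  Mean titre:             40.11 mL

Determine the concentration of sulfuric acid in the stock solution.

H2SO4 + 2 NaOH → Na2SO4 + 2 H2O
n(NaOH) = 0.04011 × 0.1759 = 7.055 × 10^-3 mol
From the 1:2 ratio, n(H2SO4) in the aliquot = 1/2 × 7.055 × 10^-3 = 3.528 × 10^-3 mol
[H2SO4]_dilute = 3.528 × 10^-3 / 0.02500 = 0.1411 mol/L
Dilution factor = 250.0 / 10.16 = 24.61
[H2SO4]_stock = 0.1411 × 24.61 = 3.472 mol/L

3.472 mol/L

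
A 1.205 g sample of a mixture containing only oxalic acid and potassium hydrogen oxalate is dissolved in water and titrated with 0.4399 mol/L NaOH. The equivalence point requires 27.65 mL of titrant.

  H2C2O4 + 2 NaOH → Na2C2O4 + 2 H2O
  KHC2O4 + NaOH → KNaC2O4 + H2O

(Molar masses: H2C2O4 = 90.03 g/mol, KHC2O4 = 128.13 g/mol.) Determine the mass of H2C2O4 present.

n(NaOH) = 0.02765 × 0.4399 = 0.01216 mol
Let x = n(H2C2O4), y = n(KHC2O4).
Titrant: 2x + 1y = 0.01216;  mass: 90.03x + 128.13y = 1.205
Solving, x = 2.126 × 10^-3 mol, y = 7.910 × 10^-3 mol
mass of H2C2O4 = 2.126 × 10^-3 × 90.03 = 0.1914 g

0.1914 g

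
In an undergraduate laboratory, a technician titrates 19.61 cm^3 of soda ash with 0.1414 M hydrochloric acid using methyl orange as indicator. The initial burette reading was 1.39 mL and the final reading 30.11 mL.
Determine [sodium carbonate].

0.1035 M

Na2CO3 + 2 HCl → 2 NaCl + H2O + CO2
n(HCl) = 0.02872 L × 0.1414 mol/L = 4.061 × 10^-3 mol
From the 1:2 mole ratio, n(Na2CO3) = 1/2 × 4.061 × 10^-3 = 2.031 × 10^-3 mol
[Na2CO3] = 2.031 × 10^-3 mol / 0.01961 L = 0.1035 mol/L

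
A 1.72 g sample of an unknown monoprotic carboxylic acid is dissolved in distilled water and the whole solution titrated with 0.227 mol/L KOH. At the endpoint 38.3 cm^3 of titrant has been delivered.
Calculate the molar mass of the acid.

198 g/mol

n(KOH) = 0.0383 L × 0.227 mol/L = 8.69 × 10^-3 mol
n(HA) = 8.69 × 10^-3 mol (1:1 ratio)
M = m / n = 1.72 g / 8.69 × 10^-3 mol = 198 g/mol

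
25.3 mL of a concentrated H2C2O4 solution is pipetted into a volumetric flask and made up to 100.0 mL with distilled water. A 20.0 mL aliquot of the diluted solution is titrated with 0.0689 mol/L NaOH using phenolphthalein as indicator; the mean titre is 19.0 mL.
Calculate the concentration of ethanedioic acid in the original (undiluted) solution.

0.129 mol/L

H2C2O4 + 2 NaOH → Na2C2O4 + 2 H2O
n(NaOH) = 0.0190 × 0.0689 = 1.31 × 10^-3 mol
From the 1:2 ratio, n(H2C2O4) in the aliquot = 1/2 × 1.31 × 10^-3 = 6.55 × 10^-4 mol
[H2C2O4]_dilute = 6.55 × 10^-4 / 0.0200 = 0.0327 mol/L
Dilution factor = 100.0 / 25.3 = 3.953
[H2C2O4]_stock = 0.0327 × 3.953 = 0.129 mol/L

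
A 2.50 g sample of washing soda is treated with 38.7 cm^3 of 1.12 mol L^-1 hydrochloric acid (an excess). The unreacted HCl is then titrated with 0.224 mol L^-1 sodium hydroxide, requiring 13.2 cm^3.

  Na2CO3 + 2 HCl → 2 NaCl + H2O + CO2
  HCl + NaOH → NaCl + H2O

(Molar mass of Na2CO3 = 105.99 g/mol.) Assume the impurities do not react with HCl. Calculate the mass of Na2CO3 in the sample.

2.14 g

n(HCl) added = 0.0387 × 1.12 = 0.0433 mol
n(NaOH) used in back-titration = 0.0132 × 0.224 = 2.96 × 10^-3 mol
n(HCl) left over = 2.96 × 10^-3 mol (1:1 ratio)
n(HCl) consumed by analyte = 0.0433 − 2.96 × 10^-3 = 0.0404 mol
From the 1:2 ratio, n(Na2CO3) = 1/2 × 0.0404 = 0.0202 mol
mass of Na2CO3 = 0.0202 × 105.99 = 2.14 g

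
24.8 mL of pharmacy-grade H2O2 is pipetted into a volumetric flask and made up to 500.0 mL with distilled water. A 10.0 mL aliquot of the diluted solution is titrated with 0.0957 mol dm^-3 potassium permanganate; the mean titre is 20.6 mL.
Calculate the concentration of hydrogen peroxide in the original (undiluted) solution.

2 MnO4^- + 5 H2O2 + 6 H^+ → 2 Mn^2+ + 5 O2 + 8 H2O
n(KMnO4) = 0.0206 × 0.0957 = 1.97 × 10^-3 mol
From the 5:2 ratio, n(H2O2) in the aliquot = 5/2 × 1.97 × 10^-3 = 4.93 × 10^-3 mol
[H2O2]_dilute = 4.93 × 10^-3 / 0.0100 = 0.493 mol/L
Dilution factor = 500.0 / 24.8 = 20.16
[H2O2]_stock = 0.493 × 20.16 = 9.94 mol/L

9.94 mol/L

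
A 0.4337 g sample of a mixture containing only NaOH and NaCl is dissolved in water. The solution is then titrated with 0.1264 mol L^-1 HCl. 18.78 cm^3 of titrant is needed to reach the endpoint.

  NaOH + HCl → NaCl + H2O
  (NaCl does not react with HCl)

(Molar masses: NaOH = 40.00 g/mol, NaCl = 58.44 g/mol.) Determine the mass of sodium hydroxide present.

n(HCl) = 0.01878 × 0.1264 = 2.374 × 10^-3 mol
Let x = n(NaOH), y = n(NaCl).
Titrant: 1x = 2.374 × 10^-3;  mass: 40.00x + 58.44y = 0.4337
Solving, x = 2.374 × 10^-3 mol, y = 5.797 × 10^-3 mol
mass of NaOH = 2.374 × 10^-3 × 40.00 = 0.09495 g

0.09495 g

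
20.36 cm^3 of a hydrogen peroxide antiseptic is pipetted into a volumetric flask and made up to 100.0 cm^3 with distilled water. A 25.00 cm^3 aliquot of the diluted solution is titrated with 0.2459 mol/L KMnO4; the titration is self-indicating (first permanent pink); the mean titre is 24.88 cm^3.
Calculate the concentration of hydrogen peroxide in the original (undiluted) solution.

2 MnO4^- + 5 H2O2 + 6 H^+ → 2 Mn^2+ + 5 O2 + 8 H2O
n(KMnO4) = 0.02488 × 0.2459 = 6.118 × 10^-3 mol
From the 5:2 ratio, n(H2O2) in the aliquot = 5/2 × 6.118 × 10^-3 = 0.01529 mol
[H2O2]_dilute = 0.01529 / 0.02500 = 0.6118 mol/L
Dilution factor = 100.0 / 20.36 = 4.912
[H2O2]_stock = 0.6118 × 4.912 = 3.005 mol/L

3.005 mol/L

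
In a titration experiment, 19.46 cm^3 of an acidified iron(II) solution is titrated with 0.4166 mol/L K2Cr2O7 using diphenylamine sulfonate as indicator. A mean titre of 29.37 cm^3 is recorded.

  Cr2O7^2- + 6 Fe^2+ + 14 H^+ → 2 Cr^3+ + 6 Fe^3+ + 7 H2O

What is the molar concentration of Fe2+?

n(K2Cr2O7) = 0.02937 L × 0.4166 mol/L = 0.01224 mol
From the 6:1 mole ratio, n(Fe2+) = 6/1 × 0.01224 = 0.07341 mol
[Fe2+] = 0.07341 mol / 0.01946 L = 3.773 mol/L

3.773 mol/L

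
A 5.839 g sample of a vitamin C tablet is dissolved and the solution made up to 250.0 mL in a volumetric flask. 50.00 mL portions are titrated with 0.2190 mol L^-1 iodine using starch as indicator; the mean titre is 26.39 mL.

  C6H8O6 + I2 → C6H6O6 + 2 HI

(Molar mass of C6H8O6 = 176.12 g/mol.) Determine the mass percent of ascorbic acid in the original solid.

87.16 %

n(I2) per titration = 0.02639 × 0.2190 = 5.779 × 10^-3 mol
n(C6H8O6) in each aliquot = 5.779 × 10^-3 mol (1:1 ratio)
n(C6H8O6) in the whole flask = 5.779 × 10^-3 × 250.0/50.00 = 0.02890 mol
mass of C6H8O6 = 0.02890 × 176.12 = 5.089 g
% C6H8O6 = 5.089 / 5.839 × 100 = 87.16 %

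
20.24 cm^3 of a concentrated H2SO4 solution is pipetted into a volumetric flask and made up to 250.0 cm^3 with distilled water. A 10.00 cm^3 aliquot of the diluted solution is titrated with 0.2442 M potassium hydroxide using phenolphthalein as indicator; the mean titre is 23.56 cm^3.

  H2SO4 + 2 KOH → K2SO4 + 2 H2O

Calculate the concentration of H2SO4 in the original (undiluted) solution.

3.553 M

n(KOH) = 0.02356 × 0.2442 = 5.753 × 10^-3 mol
From the 1:2 ratio, n(H2SO4) in the aliquot = 1/2 × 5.753 × 10^-3 = 2.877 × 10^-3 mol
[H2SO4]_dilute = 2.877 × 10^-3 / 0.01000 = 0.2877 mol/L
Dilution factor = 250.0 / 20.24 = 12.35
[H2SO4]_stock = 0.2877 × 12.35 = 3.553 mol/L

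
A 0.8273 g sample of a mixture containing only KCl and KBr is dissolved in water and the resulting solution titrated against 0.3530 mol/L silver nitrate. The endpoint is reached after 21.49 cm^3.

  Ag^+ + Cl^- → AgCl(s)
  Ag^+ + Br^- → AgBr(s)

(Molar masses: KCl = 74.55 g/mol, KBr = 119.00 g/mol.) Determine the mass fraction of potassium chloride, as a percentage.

n(AgNO3) = 0.02149 × 0.3530 = 7.586 × 10^-3 mol
Let x = n(KCl), y = n(KBr).
Titrant: 1x + 1y = 7.586 × 10^-3;  mass: 74.55x + 119.00y = 0.8273
Solving, x = 1.697 × 10^-3 mol, y = 5.889 × 10^-3 mol
mass of KCl = 1.697 × 10^-3 × 74.55 = 0.1265 g
% KCl = 0.1265 / 0.8273 × 100 = 15.29 %

15.29 %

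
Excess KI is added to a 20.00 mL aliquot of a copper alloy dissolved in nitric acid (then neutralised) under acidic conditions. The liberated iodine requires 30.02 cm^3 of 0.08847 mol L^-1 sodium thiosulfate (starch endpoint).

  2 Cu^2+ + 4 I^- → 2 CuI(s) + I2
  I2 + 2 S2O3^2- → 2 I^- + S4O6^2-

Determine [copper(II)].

0.1328 mol/L

n(S2O3^2-) = 0.03002 × 0.08847 = 2.656 × 10^-3 mol
n(I2) = n(S2O3^2-)/2 = 1.328 × 10^-3 mol
From the 2:1 ratio, n(Cu2+) in the aliquot = 2/1 × 1.328 × 10^-3 = 2.656 × 10^-3 mol
[Cu2+] = 2.656 × 10^-3 / 0.02000 = 0.1328 mol/L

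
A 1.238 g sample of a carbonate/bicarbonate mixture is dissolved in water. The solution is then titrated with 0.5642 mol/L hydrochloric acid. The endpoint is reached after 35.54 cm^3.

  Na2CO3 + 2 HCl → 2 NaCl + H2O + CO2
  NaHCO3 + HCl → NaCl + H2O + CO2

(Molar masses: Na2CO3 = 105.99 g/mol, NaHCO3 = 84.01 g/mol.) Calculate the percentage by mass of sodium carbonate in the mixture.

n(HCl) = 0.03554 × 0.5642 = 0.02005 mol
Let x = n(Na2CO3), y = n(NaHCO3).
Titrant: 2x + 1y = 0.02005;  mass: 105.99x + 84.01y = 1.238
Solving, x = 7.199 × 10^-3 mol, y = 5.654 × 10^-3 mol
mass of Na2CO3 = 7.199 × 10^-3 × 105.99 = 0.7630 g
% Na2CO3 = 0.7630 / 1.238 × 100 = 61.63 %

61.63 %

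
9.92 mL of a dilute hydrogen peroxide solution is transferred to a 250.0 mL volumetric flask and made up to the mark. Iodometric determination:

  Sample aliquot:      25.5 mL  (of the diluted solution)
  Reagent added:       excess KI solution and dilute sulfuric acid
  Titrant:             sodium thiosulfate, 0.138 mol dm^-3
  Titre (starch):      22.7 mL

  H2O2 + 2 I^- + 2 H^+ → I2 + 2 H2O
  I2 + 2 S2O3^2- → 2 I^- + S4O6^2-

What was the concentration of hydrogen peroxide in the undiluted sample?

1.55 mol/L

n(S2O3^2-) = 0.0227 × 0.138 = 3.13 × 10^-3 mol
n(I2) = n(S2O3^2-)/2 = 1.57 × 10^-3 mol
n(H2O2) in the aliquot = 1.57 × 10^-3 mol (1:1 ratio)
[H2O2]_dilute = 1.57 × 10^-3 / 0.0255 = 0.0614 mol/L
[H2O2]_original = 0.0614 × 250.0/9.92 = 1.55 mol/L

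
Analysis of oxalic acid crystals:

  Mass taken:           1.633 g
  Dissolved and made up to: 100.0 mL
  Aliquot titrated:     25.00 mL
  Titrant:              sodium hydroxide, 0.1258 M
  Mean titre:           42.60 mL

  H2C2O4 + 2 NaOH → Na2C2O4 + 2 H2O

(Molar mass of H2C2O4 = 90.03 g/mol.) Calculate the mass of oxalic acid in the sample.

n(NaOH) per titration = 0.04260 × 0.1258 = 5.359 × 10^-3 mol
From the 1:2 ratio, n(H2C2O4) in each aliquot = 1/2 × 5.359 × 10^-3 = 2.680 × 10^-3 mol
n(H2C2O4) in the whole flask = 2.680 × 10^-3 × 100.0/25.00 = 0.01072 mol
mass of H2C2O4 = 0.01072 × 90.03 = 0.9650 g

0.9650 g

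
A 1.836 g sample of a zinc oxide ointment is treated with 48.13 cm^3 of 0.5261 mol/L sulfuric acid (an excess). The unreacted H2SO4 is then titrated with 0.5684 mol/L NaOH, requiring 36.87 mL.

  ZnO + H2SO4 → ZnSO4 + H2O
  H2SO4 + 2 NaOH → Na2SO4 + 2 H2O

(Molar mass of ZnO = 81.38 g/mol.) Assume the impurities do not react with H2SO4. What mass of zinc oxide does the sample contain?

1.208 g

n(H2SO4) added = 0.04813 × 0.5261 = 0.02532 mol
n(NaOH) used in back-titration = 0.03687 × 0.5684 = 0.02096 mol
From the 1:2 ratio, n(H2SO4) left over = 1/2 × 0.02096 = 0.01048 mol
n(H2SO4) consumed by analyte = 0.02532 − 0.01048 = 0.01484 mol
n(ZnO) = 0.01484 mol (1:1 ratio)
mass of ZnO = 0.01484 × 81.38 = 1.208 g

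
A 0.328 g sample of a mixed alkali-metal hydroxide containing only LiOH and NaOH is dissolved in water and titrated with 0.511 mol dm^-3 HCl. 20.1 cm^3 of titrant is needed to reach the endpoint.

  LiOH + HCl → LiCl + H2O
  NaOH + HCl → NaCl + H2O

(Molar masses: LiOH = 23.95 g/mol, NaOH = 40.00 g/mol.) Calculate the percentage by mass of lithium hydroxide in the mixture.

n(HCl) = 0.0201 × 0.511 = 0.0103 mol
Let x = n(LiOH), y = n(NaOH).
Titrant: 1x + 1y = 0.0103;  mass: 23.95x + 40.00y = 0.328
Solving, x = 5.16 × 10^-3 mol, y = 5.11 × 10^-3 mol
mass of LiOH = 5.16 × 10^-3 × 23.95 = 0.124 g
% LiOH = 0.124 / 0.328 × 100 = 37.7 %

37.7 %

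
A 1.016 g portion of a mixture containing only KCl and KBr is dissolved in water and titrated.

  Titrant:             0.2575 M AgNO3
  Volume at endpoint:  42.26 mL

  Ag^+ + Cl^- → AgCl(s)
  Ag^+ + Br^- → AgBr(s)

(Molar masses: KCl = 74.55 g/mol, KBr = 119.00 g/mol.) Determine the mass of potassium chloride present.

0.4678 g

n(AgNO3) = 0.04226 × 0.2575 = 0.01088 mol
Let x = n(KCl), y = n(KBr).
Titrant: 1x + 1y = 0.01088;  mass: 74.55x + 119.00y = 1.016
Solving, x = 6.276 × 10^-3 mol, y = 4.606 × 10^-3 mol
mass of KCl = 6.276 × 10^-3 × 74.55 = 0.4678 g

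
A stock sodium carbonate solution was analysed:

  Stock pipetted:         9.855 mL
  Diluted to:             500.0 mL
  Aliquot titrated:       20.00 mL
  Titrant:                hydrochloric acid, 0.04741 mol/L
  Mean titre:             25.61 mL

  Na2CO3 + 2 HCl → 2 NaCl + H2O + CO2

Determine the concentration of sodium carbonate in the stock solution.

1.540 mol/L

n(HCl) = 0.02561 × 0.04741 = 1.214 × 10^-3 mol
From the 1:2 ratio, n(Na2CO3) in the aliquot = 1/2 × 1.214 × 10^-3 = 6.071 × 10^-4 mol
[Na2CO3]_dilute = 6.071 × 10^-4 / 0.02000 = 0.03035 mol/L
Dilution factor = 500.0 / 9.855 = 50.74
[Na2CO3]_stock = 0.03035 × 50.74 = 1.540 mol/L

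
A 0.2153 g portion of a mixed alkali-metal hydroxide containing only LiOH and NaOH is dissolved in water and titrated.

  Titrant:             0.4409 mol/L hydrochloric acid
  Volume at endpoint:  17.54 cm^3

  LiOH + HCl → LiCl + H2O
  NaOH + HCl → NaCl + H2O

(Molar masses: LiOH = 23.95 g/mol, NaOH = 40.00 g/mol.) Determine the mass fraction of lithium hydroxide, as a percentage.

65.17 %

n(HCl) = 0.01754 × 0.4409 = 7.733 × 10^-3 mol
Let x = n(LiOH), y = n(NaOH).
Titrant: 1x + 1y = 7.733 × 10^-3;  mass: 23.95x + 40.00y = 0.2153
Solving, x = 5.859 × 10^-3 mol, y = 1.874 × 10^-3 mol
mass of LiOH = 5.859 × 10^-3 × 23.95 = 0.1403 g
% LiOH = 0.1403 / 0.2153 × 100 = 65.17 %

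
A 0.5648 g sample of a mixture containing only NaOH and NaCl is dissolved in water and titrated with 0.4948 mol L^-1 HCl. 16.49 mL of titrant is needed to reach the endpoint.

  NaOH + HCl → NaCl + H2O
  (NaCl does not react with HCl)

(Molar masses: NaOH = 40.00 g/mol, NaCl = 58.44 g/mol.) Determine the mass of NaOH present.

n(HCl) = 0.01649 × 0.4948 = 8.159 × 10^-3 mol
Let x = n(NaOH), y = n(NaCl).
Titrant: 1x = 8.159 × 10^-3;  mass: 40.00x + 58.44y = 0.5648
Solving, x = 8.159 × 10^-3 mol, y = 4.080 × 10^-3 mol
mass of NaOH = 8.159 × 10^-3 × 40.00 = 0.3264 g

0.3264 g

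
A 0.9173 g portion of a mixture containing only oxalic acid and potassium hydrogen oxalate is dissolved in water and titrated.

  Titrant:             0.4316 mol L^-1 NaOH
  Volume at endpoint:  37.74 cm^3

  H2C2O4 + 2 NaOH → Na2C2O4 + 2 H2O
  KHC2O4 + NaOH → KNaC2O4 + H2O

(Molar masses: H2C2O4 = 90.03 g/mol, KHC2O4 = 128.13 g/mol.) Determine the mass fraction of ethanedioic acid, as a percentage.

n(NaOH) = 0.03774 × 0.4316 = 0.01629 mol
Let x = n(H2C2O4), y = n(KHC2O4).
Titrant: 2x + 1y = 0.01629;  mass: 90.03x + 128.13y = 0.9173
Solving, x = 7.037 × 10^-3 mol, y = 2.215 × 10^-3 mol
mass of H2C2O4 = 7.037 × 10^-3 × 90.03 = 0.6335 g
% H2C2O4 = 0.6335 / 0.9173 × 100 = 69.07 %

69.07 %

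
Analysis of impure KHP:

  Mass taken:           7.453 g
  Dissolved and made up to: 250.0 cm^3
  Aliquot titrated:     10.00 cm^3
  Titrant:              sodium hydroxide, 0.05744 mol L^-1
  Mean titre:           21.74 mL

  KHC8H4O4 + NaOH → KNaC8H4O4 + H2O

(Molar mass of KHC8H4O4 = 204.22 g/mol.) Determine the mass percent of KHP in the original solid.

n(NaOH) per titration = 0.02174 × 0.05744 = 1.249 × 10^-3 mol
n(KHC8H4O4) in each aliquot = 1.249 × 10^-3 mol (1:1 ratio)
n(KHC8H4O4) in the whole flask = 1.249 × 10^-3 × 250.0/10.00 = 0.03122 mol
mass of KHC8H4O4 = 0.03122 × 204.22 = 6.375 g
% KHC8H4O4 = 6.375 / 7.453 × 100 = 85.54 %

85.54 %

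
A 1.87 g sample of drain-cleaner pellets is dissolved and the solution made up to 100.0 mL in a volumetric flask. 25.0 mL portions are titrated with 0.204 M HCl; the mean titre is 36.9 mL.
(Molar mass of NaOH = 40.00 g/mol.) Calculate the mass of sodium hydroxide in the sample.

1.20 g

NaOH + HCl → NaCl + H2O
n(HCl) per titration = 0.0369 × 0.204 = 7.53 × 10^-3 mol
n(NaOH) in each aliquot = 7.53 × 10^-3 mol (1:1 ratio)
n(NaOH) in the whole flask = 7.53 × 10^-3 × 100.0/25.0 = 0.0301 mol
mass of NaOH = 0.0301 × 40.00 = 1.20 g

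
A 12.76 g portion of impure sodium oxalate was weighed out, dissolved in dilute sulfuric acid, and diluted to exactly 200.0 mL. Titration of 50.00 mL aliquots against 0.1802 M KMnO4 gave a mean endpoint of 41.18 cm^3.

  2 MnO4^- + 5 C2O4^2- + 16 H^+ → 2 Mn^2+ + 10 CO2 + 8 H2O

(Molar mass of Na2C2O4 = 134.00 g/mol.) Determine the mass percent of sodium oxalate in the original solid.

77.93 %

n(KMnO4) per titration = 0.04118 × 0.1802 = 7.421 × 10^-3 mol
From the 5:2 ratio, n(Na2C2O4) in each aliquot = 5/2 × 7.421 × 10^-3 = 0.01855 mol
n(Na2C2O4) in the whole flask = 0.01855 × 200.0/50.00 = 0.07421 mol
mass of Na2C2O4 = 0.07421 × 134.00 = 9.944 g
% Na2C2O4 = 9.944 / 12.76 × 100 = 77.93 %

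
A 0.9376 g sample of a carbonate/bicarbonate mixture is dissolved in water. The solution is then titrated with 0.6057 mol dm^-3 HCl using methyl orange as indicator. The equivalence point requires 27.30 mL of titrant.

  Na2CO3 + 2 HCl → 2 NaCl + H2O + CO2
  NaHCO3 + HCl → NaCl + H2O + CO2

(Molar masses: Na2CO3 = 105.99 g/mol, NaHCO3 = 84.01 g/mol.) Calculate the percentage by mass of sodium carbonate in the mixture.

82.29 %

n(HCl) = 0.02730 × 0.6057 = 0.01654 mol
Let x = n(Na2CO3), y = n(NaHCO3).
Titrant: 2x + 1y = 0.01654;  mass: 105.99x + 84.01y = 0.9376
Solving, x = 7.280 × 10^-3 mol, y = 1.976 × 10^-3 mol
mass of Na2CO3 = 7.280 × 10^-3 × 105.99 = 0.7716 g
% Na2CO3 = 0.7716 / 0.9376 × 100 = 82.29 %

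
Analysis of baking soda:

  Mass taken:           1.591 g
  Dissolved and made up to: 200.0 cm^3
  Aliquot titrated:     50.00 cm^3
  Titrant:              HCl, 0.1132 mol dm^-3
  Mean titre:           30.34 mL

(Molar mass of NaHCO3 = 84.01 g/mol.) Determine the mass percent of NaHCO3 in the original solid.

NaHCO3 + HCl → NaCl + H2O + CO2
n(HCl) per titration = 0.03034 × 0.1132 = 3.434 × 10^-3 mol
n(NaHCO3) in each aliquot = 3.434 × 10^-3 mol (1:1 ratio)
n(NaHCO3) in the whole flask = 3.434 × 10^-3 × 200.0/50.00 = 0.01374 mol
mass of NaHCO3 = 0.01374 × 84.01 = 1.154 g
% NaHCO3 = 1.154 / 1.591 × 100 = 72.54 %

72.54 %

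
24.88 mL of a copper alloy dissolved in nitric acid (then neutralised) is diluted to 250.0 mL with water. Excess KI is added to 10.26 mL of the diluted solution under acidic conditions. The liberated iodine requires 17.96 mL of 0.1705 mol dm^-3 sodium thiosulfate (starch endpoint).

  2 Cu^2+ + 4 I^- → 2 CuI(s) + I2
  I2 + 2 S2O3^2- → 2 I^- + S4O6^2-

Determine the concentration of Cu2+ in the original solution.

2.999 mol/L

n(S2O3^2-) = 0.01796 × 0.1705 = 3.062 × 10^-3 mol
n(I2) = n(S2O3^2-)/2 = 1.531 × 10^-3 mol
From the 2:1 ratio, n(Cu2+) in the aliquot = 2/1 × 1.531 × 10^-3 = 3.062 × 10^-3 mol
[Cu2+]_dilute = 3.062 × 10^-3 / 0.01026 = 0.2985 mol/L
[Cu2+]_original = 0.2985 × 250.0/24.88 = 2.999 mol/L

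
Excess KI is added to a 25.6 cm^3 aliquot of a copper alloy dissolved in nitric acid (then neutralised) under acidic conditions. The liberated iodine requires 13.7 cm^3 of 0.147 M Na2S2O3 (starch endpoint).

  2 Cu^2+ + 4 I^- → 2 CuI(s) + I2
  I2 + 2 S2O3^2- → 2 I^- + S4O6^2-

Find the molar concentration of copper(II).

0.0787 M

n(S2O3^2-) = 0.0137 × 0.147 = 2.01 × 10^-3 mol
n(I2) = n(S2O3^2-)/2 = 1.01 × 10^-3 mol
From the 2:1 ratio, n(Cu2+) in the aliquot = 2/1 × 1.01 × 10^-3 = 2.01 × 10^-3 mol
[Cu2+] = 2.01 × 10^-3 / 0.0256 = 0.0787 mol/L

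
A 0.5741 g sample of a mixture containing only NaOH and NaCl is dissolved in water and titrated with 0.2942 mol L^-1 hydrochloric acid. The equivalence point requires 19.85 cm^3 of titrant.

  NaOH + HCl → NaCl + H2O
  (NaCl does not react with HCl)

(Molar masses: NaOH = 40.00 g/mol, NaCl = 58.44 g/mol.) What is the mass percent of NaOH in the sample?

n(HCl) = 0.01985 × 0.2942 = 5.840 × 10^-3 mol
Let x = n(NaOH), y = n(NaCl).
Titrant: 1x = 5.840 × 10^-3;  mass: 40.00x + 58.44y = 0.5741
Solving, x = 5.840 × 10^-3 mol, y = 5.827 × 10^-3 mol
mass of NaOH = 5.840 × 10^-3 × 40.00 = 0.2336 g
% NaOH = 0.2336 / 0.5741 × 100 = 40.69 %

40.69 %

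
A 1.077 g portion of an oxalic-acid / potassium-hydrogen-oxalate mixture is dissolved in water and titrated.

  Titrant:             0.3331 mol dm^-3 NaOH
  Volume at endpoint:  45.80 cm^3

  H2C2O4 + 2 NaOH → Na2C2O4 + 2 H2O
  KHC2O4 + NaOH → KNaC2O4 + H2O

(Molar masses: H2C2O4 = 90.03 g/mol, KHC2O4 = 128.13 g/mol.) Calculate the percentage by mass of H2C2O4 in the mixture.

44.14 %

n(NaOH) = 0.04580 × 0.3331 = 0.01526 mol
Let x = n(H2C2O4), y = n(KHC2O4).
Titrant: 2x + 1y = 0.01526;  mass: 90.03x + 128.13y = 1.077
Solving, x = 5.280 × 10^-3 mol, y = 4.695 × 10^-3 mol
mass of H2C2O4 = 5.280 × 10^-3 × 90.03 = 0.4754 g
% H2C2O4 = 0.4754 / 1.077 × 100 = 44.14 %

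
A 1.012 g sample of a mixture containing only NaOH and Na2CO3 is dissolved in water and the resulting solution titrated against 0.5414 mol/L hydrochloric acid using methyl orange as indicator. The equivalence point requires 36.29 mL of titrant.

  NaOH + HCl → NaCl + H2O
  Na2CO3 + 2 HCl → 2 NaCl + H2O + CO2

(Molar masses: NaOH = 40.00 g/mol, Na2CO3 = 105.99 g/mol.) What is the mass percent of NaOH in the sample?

n(HCl) = 0.03629 × 0.5414 = 0.01965 mol
Let x = n(NaOH), y = n(Na2CO3).
Titrant: 1x + 2y = 0.01965;  mass: 40.00x + 105.99y = 1.012
Solving, x = 2.248 × 10^-3 mol, y = 8.700 × 10^-3 mol
mass of NaOH = 2.248 × 10^-3 × 40.00 = 0.08992 g
% NaOH = 0.08992 / 1.012 × 100 = 8.886 %

8.886 %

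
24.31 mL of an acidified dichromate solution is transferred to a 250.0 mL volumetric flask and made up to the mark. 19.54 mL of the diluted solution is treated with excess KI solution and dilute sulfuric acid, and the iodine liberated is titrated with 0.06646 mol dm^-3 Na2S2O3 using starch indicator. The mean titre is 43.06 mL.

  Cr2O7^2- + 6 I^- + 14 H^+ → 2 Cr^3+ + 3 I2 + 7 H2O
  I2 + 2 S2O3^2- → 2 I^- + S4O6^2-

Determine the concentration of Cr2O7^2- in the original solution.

0.2510 mol/L

n(S2O3^2-) = 0.04306 × 0.06646 = 2.862 × 10^-3 mol
n(I2) = n(S2O3^2-)/2 = 1.431 × 10^-3 mol
From the 1:3 ratio, n(Cr2O7^2-) in the aliquot = 1/3 × 1.431 × 10^-3 = 4.770 × 10^-4 mol
[Cr2O7^2-]_dilute = 4.770 × 10^-4 / 0.01954 = 0.02441 mol/L
[Cr2O7^2-]_original = 0.02441 × 250.0/24.31 = 0.2510 mol/L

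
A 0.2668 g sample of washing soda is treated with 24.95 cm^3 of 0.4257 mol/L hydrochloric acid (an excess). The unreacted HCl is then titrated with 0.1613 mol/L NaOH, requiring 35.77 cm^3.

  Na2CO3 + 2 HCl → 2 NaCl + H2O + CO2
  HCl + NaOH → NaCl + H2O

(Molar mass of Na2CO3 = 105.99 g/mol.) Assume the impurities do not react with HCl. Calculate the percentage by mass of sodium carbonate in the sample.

96.37 %

n(HCl) added = 0.02495 × 0.4257 = 0.01062 mol
n(NaOH) used in back-titration = 0.03577 × 0.1613 = 5.770 × 10^-3 mol
n(HCl) left over = 5.770 × 10^-3 mol (1:1 ratio)
n(HCl) consumed by analyte = 0.01062 − 5.770 × 10^-3 = 4.852 × 10^-3 mol
From the 1:2 ratio, n(Na2CO3) = 1/2 × 4.852 × 10^-3 = 2.426 × 10^-3 mol
mass of Na2CO3 = 2.426 × 10^-3 × 105.99 = 0.2571 g
% Na2CO3 = 0.2571 / 0.2668 × 100 = 96.37 %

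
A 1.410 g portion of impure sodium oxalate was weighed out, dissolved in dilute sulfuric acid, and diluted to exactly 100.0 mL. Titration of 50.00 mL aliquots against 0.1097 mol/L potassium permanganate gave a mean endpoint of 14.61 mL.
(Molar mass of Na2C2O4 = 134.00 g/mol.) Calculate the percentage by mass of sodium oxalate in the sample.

2 MnO4^- + 5 C2O4^2- + 16 H^+ → 2 Mn^2+ + 10 CO2 + 8 H2O
n(KMnO4) per titration = 0.01461 × 0.1097 = 1.603 × 10^-3 mol
From the 5:2 ratio, n(Na2C2O4) in each aliquot = 5/2 × 1.603 × 10^-3 = 4.007 × 10^-3 mol
n(Na2C2O4) in the whole flask = 4.007 × 10^-3 × 100.0/50.00 = 8.014 × 10^-3 mol
mass of Na2C2O4 = 8.014 × 10^-3 × 134.00 = 1.074 g
% Na2C2O4 = 1.074 / 1.410 × 100 = 76.16 %

76.16 %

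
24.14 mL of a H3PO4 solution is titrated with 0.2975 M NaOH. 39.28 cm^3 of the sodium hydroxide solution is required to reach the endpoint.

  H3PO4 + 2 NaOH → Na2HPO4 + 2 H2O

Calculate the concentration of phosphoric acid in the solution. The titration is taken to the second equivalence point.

n(NaOH) = 0.03928 L × 0.2975 mol/L = 0.01169 mol
From the 1:2 mole ratio, n(H3PO4) = 1/2 × 0.01169 = 5.843 × 10^-3 mol
[H3PO4] = 5.843 × 10^-3 mol / 0.02414 L = 0.2420 mol/L

0.2420 M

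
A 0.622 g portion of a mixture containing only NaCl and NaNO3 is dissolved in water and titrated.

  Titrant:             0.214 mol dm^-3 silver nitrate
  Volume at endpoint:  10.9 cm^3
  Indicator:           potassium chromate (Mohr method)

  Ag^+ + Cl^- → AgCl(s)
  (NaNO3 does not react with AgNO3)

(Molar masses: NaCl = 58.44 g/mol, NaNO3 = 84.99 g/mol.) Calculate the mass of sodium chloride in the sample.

n(AgNO3) = 0.0109 × 0.214 = 2.33 × 10^-3 mol
Let x = n(NaCl), y = n(NaNO3).
Titrant: 1x = 2.33 × 10^-3;  mass: 58.44x + 84.99y = 0.622
Solving, x = 2.33 × 10^-3 mol, y = 5.71 × 10^-3 mol
mass of NaCl = 2.33 × 10^-3 × 58.44 = 0.136 g

0.136 g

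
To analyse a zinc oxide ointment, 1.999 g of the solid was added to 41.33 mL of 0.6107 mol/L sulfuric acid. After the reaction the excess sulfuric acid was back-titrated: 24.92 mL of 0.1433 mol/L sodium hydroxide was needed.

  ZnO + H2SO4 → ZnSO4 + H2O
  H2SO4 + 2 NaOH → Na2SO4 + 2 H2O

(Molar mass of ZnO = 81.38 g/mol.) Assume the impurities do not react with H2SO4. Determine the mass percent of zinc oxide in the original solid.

95.48 %

n(H2SO4) added = 0.04133 × 0.6107 = 0.02524 mol
n(NaOH) used in back-titration = 0.02492 × 0.1433 = 3.571 × 10^-3 mol
From the 1:2 ratio, n(H2SO4) left over = 1/2 × 3.571 × 10^-3 = 1.786 × 10^-3 mol
n(H2SO4) consumed by analyte = 0.02524 − 1.786 × 10^-3 = 0.02345 mol
n(ZnO) = 0.02345 mol (1:1 ratio)
mass of ZnO = 0.02345 × 81.38 = 1.909 g
% ZnO = 1.909 / 1.999 × 100 = 95.48 %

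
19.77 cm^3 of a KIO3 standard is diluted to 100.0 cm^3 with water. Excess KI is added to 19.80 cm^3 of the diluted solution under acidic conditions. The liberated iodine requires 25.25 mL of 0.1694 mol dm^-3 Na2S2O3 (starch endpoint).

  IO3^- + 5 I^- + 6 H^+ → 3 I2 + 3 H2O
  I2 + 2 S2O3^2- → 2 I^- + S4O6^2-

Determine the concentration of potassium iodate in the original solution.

n(S2O3^2-) = 0.02525 × 0.1694 = 4.277 × 10^-3 mol
n(I2) = n(S2O3^2-)/2 = 2.139 × 10^-3 mol
From the 1:3 ratio, n(IO3^-) in the aliquot = 1/3 × 2.139 × 10^-3 = 7.129 × 10^-4 mol
[IO3^-]_dilute = 7.129 × 10^-4 / 0.01980 = 0.03600 mol/L
[IO3^-]_original = 0.03600 × 100.0/19.77 = 0.1821 mol/L

0.1821 mol/L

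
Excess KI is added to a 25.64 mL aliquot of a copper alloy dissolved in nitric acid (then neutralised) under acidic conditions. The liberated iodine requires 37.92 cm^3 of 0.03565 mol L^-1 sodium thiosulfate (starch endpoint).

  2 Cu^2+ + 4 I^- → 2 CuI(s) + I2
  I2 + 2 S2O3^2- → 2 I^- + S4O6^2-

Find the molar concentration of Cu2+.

n(S2O3^2-) = 0.03792 × 0.03565 = 1.352 × 10^-3 mol
n(I2) = n(S2O3^2-)/2 = 6.759 × 10^-4 mol
From the 2:1 ratio, n(Cu2+) in the aliquot = 2/1 × 6.759 × 10^-4 = 1.352 × 10^-3 mol
[Cu2+] = 1.352 × 10^-3 / 0.02564 = 0.05272 mol/L

0.05272 mol/L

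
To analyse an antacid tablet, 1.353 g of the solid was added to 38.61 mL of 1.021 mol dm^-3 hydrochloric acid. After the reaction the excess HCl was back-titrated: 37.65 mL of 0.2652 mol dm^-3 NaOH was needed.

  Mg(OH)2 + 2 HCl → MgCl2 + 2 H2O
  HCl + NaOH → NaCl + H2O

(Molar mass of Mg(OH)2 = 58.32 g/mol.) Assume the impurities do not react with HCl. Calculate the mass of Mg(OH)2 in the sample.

0.8584 g

n(HCl) added = 0.03861 × 1.021 = 0.03942 mol
n(NaOH) used in back-titration = 0.03765 × 0.2652 = 9.985 × 10^-3 mol
n(HCl) left over = 9.985 × 10^-3 mol (1:1 ratio)
n(HCl) consumed by analyte = 0.03942 − 9.985 × 10^-3 = 0.02944 mol
From the 1:2 ratio, n(Mg(OH)2) = 1/2 × 0.02944 = 0.01472 mol
mass of Mg(OH)2 = 0.01472 × 58.32 = 0.8584 g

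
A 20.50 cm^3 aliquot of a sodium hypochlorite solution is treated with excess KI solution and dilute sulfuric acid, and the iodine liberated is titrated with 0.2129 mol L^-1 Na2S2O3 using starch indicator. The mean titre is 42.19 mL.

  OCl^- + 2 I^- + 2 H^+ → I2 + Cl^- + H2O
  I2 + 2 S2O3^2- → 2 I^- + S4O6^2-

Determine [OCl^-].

n(S2O3^2-) = 0.04219 × 0.2129 = 8.982 × 10^-3 mol
n(I2) = n(S2O3^2-)/2 = 4.491 × 10^-3 mol
n(OCl^-) in the aliquot = 4.491 × 10^-3 mol (1:1 ratio)
[OCl^-] = 4.491 × 10^-3 / 0.02050 = 0.2191 mol/L

0.2191 mol/L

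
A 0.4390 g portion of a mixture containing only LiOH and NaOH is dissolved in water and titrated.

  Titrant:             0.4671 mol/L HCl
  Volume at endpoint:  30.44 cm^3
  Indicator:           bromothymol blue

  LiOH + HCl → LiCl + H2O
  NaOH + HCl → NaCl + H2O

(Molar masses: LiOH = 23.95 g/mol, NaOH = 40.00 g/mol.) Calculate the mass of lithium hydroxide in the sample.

0.1936 g

n(HCl) = 0.03044 × 0.4671 = 0.01422 mol
Let x = n(LiOH), y = n(NaOH).
Titrant: 1x + 1y = 0.01422;  mass: 23.95x + 40.00y = 0.4390
Solving, x = 8.084 × 10^-3 mol, y = 6.135 × 10^-3 mol
mass of LiOH = 8.084 × 10^-3 × 23.95 = 0.1936 g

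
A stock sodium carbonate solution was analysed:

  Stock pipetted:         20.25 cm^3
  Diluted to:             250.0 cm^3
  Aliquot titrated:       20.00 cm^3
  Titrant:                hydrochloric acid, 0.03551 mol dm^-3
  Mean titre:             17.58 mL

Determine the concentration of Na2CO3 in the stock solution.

0.1927 mol/L

Na2CO3 + 2 HCl → 2 NaCl + H2O + CO2
n(HCl) = 0.01758 × 0.03551 = 6.243 × 10^-4 mol
From the 1:2 ratio, n(Na2CO3) in the aliquot = 1/2 × 6.243 × 10^-4 = 3.121 × 10^-4 mol
[Na2CO3]_dilute = 3.121 × 10^-4 / 0.02000 = 0.01561 mol/L
Dilution factor = 250.0 / 20.25 = 12.35
[Na2CO3]_stock = 0.01561 × 12.35 = 0.1927 mol/L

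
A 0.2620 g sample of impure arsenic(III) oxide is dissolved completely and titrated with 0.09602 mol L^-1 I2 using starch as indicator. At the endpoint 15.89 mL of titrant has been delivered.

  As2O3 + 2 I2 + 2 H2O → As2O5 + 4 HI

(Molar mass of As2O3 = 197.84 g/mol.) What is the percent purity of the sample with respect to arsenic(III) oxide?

57.61 %

n(I2) = 0.01589 L × 0.09602 mol/L = 1.526 × 10^-3 mol
From the 1:2 ratio, n(As2O3) = 1/2 × 1.526 × 10^-3 = 7.629 × 10^-4 mol
mass of As2O3 = 7.629 × 10^-4 × 197.84 g/mol = 0.1509 g
% As2O3 = 0.1509 / 0.2620 × 100 = 57.61 %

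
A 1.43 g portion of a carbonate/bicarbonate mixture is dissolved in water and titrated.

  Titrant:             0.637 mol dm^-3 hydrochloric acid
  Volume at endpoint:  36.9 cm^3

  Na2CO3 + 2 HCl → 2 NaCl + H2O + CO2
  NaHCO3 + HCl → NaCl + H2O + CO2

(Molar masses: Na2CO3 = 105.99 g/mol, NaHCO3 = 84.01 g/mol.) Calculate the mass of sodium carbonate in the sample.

n(HCl) = 0.0369 × 0.637 = 0.0235 mol
Let x = n(Na2CO3), y = n(NaHCO3).
Titrant: 2x + 1y = 0.0235;  mass: 105.99x + 84.01y = 1.43
Solving, x = 8.78 × 10^-3 mol, y = 5.94 × 10^-3 mol
mass of Na2CO3 = 8.78 × 10^-3 × 105.99 = 0.931 g

0.931 g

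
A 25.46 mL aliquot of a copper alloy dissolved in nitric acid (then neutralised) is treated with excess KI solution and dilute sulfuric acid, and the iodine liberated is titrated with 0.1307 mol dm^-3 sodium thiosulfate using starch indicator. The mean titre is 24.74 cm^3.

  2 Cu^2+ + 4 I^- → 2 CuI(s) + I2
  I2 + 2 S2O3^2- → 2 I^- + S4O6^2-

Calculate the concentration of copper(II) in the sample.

n(S2O3^2-) = 0.02474 × 0.1307 = 3.234 × 10^-3 mol
n(I2) = n(S2O3^2-)/2 = 1.617 × 10^-3 mol
From the 2:1 ratio, n(Cu2+) in the aliquot = 2/1 × 1.617 × 10^-3 = 3.234 × 10^-3 mol
[Cu2+] = 3.234 × 10^-3 / 0.02546 = 0.1270 mol/L

0.1270 mol/L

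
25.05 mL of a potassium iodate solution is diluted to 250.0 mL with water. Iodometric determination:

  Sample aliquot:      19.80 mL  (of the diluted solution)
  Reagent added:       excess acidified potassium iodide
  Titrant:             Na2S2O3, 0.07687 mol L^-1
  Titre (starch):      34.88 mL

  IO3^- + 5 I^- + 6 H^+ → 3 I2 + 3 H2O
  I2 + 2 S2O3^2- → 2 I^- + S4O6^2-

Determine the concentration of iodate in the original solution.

n(S2O3^2-) = 0.03488 × 0.07687 = 2.681 × 10^-3 mol
n(I2) = n(S2O3^2-)/2 = 1.341 × 10^-3 mol
From the 1:3 ratio, n(IO3^-) in the aliquot = 1/3 × 1.341 × 10^-3 = 4.469 × 10^-4 mol
[IO3^-]_dilute = 4.469 × 10^-4 / 0.01980 = 0.02257 mol/L
[IO3^-]_original = 0.02257 × 250.0/25.05 = 0.2252 mol/L

0.2252 mol/L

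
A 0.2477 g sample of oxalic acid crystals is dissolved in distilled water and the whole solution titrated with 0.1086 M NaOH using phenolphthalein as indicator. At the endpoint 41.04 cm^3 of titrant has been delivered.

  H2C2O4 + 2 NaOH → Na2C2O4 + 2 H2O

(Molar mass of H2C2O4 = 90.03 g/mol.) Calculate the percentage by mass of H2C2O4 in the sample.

n(NaOH) = 0.04104 L × 0.1086 mol/L = 4.457 × 10^-3 mol
From the 1:2 ratio, n(H2C2O4) = 1/2 × 4.457 × 10^-3 = 2.228 × 10^-3 mol
mass of H2C2O4 = 2.228 × 10^-3 × 90.03 g/mol = 0.2006 g
% H2C2O4 = 0.2006 / 0.2477 × 100 = 81.00 %

81.00 %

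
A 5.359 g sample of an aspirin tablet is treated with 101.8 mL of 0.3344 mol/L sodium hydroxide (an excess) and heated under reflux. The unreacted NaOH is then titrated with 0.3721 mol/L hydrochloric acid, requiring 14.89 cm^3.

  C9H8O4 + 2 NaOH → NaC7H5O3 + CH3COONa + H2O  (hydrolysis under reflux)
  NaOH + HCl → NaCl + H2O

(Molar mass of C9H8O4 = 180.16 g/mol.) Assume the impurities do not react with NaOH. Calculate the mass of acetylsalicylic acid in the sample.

2.567 g

n(NaOH) added = 0.1018 × 0.3344 = 0.03404 mol
n(HCl) used in back-titration = 0.01489 × 0.3721 = 5.541 × 10^-3 mol
n(NaOH) left over = 5.541 × 10^-3 mol (1:1 ratio)
n(NaOH) consumed by analyte = 0.03404 − 5.541 × 10^-3 = 0.02850 mol
From the 1:2 ratio, n(C9H8O4) = 1/2 × 0.02850 = 0.01425 mol
mass of C9H8O4 = 0.01425 × 180.16 = 2.567 g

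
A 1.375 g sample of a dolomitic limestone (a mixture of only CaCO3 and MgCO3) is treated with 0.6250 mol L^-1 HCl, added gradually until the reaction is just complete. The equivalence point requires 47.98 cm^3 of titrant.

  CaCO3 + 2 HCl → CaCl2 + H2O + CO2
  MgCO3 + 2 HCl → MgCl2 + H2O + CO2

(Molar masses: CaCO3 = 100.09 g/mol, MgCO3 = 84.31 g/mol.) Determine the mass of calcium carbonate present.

n(HCl) = 0.04798 × 0.6250 = 0.02999 mol
Let x = n(CaCO3), y = n(MgCO3).
Titrant: 2x + 2y = 0.02999;  mass: 100.09x + 84.31y = 1.375
Solving, x = 7.026 × 10^-3 mol, y = 7.967 × 10^-3 mol
mass of CaCO3 = 7.026 × 10^-3 × 100.09 = 0.7033 g

0.7033 g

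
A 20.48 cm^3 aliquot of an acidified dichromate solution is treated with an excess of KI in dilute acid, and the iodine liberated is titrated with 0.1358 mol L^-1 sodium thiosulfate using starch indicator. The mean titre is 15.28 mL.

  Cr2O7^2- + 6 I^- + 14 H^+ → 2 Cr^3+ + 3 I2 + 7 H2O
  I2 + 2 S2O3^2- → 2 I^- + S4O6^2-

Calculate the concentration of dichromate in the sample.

n(S2O3^2-) = 0.01528 × 0.1358 = 2.075 × 10^-3 mol
n(I2) = n(S2O3^2-)/2 = 1.038 × 10^-3 mol
From the 1:3 ratio, n(Cr2O7^2-) in the aliquot = 1/3 × 1.038 × 10^-3 = 3.458 × 10^-4 mol
[Cr2O7^2-] = 3.458 × 10^-4 / 0.02048 = 0.01689 mol/L

0.01689 mol/L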